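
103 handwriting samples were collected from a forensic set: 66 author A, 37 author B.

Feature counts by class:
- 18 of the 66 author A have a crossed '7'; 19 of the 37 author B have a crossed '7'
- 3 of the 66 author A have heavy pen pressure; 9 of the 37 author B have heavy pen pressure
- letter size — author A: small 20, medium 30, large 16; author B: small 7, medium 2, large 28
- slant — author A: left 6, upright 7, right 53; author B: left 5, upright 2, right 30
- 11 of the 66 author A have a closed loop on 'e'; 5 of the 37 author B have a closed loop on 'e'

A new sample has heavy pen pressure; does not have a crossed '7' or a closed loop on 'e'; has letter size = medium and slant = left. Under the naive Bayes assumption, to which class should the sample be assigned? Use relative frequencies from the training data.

author A

author A: (66/103) × (48/66) × (3/66) × (30/66) × (6/66) × (55/66) ≈ 0.000729432
author B: (37/103) × (18/37) × (9/37) × (2/37) × (5/37) × (32/37) ≈ 0.000268547
Highest score → author A.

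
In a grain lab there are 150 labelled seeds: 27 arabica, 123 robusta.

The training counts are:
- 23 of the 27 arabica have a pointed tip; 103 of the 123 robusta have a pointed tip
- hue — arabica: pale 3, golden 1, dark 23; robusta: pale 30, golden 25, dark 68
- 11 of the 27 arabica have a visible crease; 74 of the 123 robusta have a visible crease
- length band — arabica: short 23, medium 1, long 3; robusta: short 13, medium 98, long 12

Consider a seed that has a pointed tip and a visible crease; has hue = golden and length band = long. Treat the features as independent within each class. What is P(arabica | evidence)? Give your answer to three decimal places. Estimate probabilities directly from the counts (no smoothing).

arabica: (27/150) × (23/27) × (1/27) × (11/27) × (3/27) ≈ 0.000257075
robusta: (123/150) × (103/123) × (25/123) × (74/123) × (12/123) ≈ 0.00819188
P(arabica | x) = 0.000257075 / 0.008448955 ≈ 0.030

0.030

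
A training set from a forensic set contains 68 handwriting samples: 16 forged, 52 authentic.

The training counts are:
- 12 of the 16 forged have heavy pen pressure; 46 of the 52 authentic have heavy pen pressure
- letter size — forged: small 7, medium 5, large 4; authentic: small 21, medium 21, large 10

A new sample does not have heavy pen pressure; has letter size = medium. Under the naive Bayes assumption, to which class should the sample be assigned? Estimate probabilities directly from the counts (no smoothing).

forged: (16/68) × (4/16) × (5/16) ≈ 0.0183824
authentic: (52/68) × (6/52) × (21/52) ≈ 0.0356335
Highest score → authentic.

authentic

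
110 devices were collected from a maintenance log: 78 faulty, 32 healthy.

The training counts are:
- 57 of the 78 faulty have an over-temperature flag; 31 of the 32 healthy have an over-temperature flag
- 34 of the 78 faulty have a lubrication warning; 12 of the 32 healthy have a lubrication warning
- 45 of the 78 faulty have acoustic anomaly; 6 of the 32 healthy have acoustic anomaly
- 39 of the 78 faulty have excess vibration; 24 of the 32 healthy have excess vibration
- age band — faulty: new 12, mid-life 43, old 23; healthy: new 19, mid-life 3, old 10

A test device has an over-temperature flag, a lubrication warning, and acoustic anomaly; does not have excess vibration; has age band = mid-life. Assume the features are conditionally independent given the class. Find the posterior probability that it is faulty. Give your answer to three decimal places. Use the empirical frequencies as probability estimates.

0.987

faulty: (78/110) × (57/78) × (34/78) × (45/78) × (39/78) × (43/78) ≈ 0.0359193
healthy: (32/110) × (31/32) × (12/32) × (6/32) × (8/32) × (3/32) ≈ 0.000464422
P(faulty | x) = 0.0359193 / 0.036383722 ≈ 0.987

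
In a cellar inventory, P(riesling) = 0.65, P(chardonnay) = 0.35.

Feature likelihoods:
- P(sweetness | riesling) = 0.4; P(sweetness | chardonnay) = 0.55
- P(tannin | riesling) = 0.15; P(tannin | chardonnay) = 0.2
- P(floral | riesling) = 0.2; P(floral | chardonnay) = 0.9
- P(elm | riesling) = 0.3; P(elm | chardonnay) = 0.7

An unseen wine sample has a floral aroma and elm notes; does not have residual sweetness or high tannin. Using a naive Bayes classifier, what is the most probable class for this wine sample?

chardonnay

riesling: 0.65 × (1−0.4) × (1−0.15) × 0.2 × 0.3 = 0.01989
chardonnay: 0.35 × (1−0.55) × (1−0.2) × 0.9 × 0.7 = 0.07938
Highest score → chardonnay.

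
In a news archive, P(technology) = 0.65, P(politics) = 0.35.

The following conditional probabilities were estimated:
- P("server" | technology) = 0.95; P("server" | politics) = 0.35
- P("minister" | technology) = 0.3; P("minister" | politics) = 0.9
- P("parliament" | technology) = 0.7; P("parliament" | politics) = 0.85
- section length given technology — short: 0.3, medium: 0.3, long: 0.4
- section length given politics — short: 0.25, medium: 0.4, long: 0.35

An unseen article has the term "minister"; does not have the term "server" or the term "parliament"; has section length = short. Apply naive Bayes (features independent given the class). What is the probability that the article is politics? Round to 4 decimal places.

0.8974

technology: 0.65 × (1−0.95) × 0.3 × (1−0.7) × 0.3 = 0.0008775
politics: 0.35 × (1−0.35) × 0.9 × (1−0.85) × 0.25 = 0.007678125
P(politics | x) = 0.007678125 / 0.008555625 ≈ 0.8974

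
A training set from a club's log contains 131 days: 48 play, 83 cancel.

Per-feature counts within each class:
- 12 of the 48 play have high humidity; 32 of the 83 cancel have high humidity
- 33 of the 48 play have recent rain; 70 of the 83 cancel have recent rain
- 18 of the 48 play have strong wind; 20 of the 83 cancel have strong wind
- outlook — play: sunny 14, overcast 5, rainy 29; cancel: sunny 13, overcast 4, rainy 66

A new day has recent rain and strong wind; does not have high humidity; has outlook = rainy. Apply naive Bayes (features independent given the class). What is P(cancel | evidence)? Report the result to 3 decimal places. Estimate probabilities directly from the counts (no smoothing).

0.595

play: (48/131) × (36/48) × (33/48) × (18/48) × (29/48) ≈ 0.0428047
cancel: (83/131) × (51/83) × (70/83) × (20/83) × (66/83) ≈ 0.0629124
P(cancel | x) = 0.0629124 / 0.1057171 ≈ 0.595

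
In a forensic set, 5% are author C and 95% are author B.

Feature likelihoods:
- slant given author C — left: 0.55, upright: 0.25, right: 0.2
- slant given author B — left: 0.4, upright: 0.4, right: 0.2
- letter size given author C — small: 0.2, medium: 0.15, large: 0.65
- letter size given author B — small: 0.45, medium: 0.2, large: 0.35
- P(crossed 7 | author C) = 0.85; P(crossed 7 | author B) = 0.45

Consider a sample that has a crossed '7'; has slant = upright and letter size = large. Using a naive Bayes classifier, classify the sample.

author B

author C: 0.05 × 0.25 × 0.65 × 0.85 = 0.00690625
author B: 0.95 × 0.4 × 0.35 × 0.45 = 0.05985
Highest score → author B.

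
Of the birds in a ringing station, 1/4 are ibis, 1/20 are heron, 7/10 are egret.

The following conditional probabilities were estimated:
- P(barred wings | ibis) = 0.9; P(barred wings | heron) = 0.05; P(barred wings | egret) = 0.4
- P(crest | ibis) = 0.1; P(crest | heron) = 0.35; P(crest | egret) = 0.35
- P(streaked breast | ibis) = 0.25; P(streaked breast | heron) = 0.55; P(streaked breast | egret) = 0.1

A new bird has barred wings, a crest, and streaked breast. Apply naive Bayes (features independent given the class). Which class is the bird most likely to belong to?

ibis: 0.25 × 0.9 × 0.1 × 0.25 = 0.005625
heron: 0.05 × 0.05 × 0.35 × 0.55 = 0.00048125
egret: 0.7 × 0.4 × 0.35 × 0.1 = 0.0098
Highest score → egret.

egret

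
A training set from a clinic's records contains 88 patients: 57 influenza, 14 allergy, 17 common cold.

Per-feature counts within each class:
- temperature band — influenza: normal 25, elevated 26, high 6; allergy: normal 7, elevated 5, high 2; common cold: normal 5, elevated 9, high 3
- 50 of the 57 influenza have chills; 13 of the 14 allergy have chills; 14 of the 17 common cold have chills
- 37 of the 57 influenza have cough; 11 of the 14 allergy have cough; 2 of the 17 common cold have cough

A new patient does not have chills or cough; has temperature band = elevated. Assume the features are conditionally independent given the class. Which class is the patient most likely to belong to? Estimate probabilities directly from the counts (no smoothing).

common cold

influenza: (57/88) × (26/57) × (7/57) × (20/57) ≈ 0.0127312
allergy: (14/88) × (5/14) × (1/14) × (3/14) ≈ 0.000869666
common cold: (17/88) × (9/17) × (3/17) × (15/17) ≈ 0.0159248
Highest score → common cold.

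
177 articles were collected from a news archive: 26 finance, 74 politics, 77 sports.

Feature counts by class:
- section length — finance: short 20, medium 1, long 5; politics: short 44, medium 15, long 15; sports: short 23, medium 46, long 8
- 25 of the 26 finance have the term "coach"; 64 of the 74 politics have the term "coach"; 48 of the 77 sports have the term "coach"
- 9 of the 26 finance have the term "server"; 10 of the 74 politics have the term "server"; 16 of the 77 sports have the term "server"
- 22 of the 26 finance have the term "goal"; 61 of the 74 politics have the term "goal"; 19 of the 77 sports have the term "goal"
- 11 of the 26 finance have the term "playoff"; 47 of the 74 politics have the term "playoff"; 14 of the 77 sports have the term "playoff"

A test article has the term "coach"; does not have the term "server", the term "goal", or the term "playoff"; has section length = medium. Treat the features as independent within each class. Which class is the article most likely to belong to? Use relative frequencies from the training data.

sports

finance: (26/177) × (1/26) × (25/26) × (17/26) × (4/26) × (15/26) ≈ 0.000315263
politics: (74/177) × (15/74) × (64/74) × (64/74) × (13/74) × (27/74) ≈ 0.00406311
sports: (77/177) × (46/77) × (48/77) × (61/77) × (58/77) × (63/77) ≈ 0.0790972
Highest score → sports.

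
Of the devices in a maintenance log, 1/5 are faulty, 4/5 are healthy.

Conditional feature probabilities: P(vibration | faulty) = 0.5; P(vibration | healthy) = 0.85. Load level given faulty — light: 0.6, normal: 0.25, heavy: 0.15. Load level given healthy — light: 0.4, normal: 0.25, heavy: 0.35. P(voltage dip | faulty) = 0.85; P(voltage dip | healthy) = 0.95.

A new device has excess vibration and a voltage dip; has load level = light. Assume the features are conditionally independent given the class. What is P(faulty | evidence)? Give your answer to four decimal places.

faulty: 0.2 × 0.5 × 0.6 × 0.85 = 0.051
healthy: 0.8 × 0.85 × 0.4 × 0.95 = 0.2584
P(faulty | x) = 0.051 / 0.3094 ≈ 0.1648

0.1648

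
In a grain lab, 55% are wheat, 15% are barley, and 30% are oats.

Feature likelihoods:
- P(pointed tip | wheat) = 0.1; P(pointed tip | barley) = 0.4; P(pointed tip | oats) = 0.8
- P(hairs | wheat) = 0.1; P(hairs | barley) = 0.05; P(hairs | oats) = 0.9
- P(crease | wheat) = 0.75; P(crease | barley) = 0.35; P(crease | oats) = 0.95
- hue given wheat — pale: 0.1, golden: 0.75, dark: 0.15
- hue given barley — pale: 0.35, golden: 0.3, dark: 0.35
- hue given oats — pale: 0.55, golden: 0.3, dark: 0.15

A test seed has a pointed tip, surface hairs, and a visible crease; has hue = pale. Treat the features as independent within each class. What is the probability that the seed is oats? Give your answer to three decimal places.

0.993

wheat: 0.55 × 0.1 × 0.1 × 0.75 × 0.1 = 0.0004125
barley: 0.15 × 0.4 × 0.05 × 0.35 × 0.35 = 0.0003675
oats: 0.3 × 0.8 × 0.9 × 0.95 × 0.55 = 0.11286
P(oats | x) = 0.11286 / 0.11364 ≈ 0.993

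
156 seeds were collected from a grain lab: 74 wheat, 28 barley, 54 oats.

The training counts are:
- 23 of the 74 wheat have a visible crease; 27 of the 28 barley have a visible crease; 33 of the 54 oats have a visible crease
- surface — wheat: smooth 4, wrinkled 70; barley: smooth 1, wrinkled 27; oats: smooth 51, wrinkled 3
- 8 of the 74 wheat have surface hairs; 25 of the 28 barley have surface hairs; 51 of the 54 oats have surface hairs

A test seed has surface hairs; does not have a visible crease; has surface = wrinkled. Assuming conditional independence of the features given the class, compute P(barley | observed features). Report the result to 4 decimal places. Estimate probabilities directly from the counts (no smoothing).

0.1199

wheat: (74/156) × (51/74) × (70/74) × (8/74) ≈ 0.0334326
barley: (28/156) × (1/28) × (27/28) × (25/28) ≈ 0.00551903
oats: (54/156) × (21/54) × (3/54) × (51/54) ≈ 0.00706315
P(barley | x) = 0.00551903 / 0.04601478 ≈ 0.1199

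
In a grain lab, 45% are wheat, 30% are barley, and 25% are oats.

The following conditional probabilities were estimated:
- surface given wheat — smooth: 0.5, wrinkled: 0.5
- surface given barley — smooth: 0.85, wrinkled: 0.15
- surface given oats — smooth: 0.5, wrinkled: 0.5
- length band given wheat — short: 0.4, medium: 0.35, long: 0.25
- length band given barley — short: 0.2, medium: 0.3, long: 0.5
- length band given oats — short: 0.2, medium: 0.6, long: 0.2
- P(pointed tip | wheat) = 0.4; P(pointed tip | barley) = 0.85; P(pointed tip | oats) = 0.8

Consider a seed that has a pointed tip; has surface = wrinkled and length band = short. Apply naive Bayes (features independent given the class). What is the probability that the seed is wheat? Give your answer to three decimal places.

wheat: 0.45 × 0.5 × 0.4 × 0.4 = 0.036
barley: 0.3 × 0.15 × 0.2 × 0.85 = 0.00765
oats: 0.25 × 0.5 × 0.2 × 0.8 = 0.02
P(wheat | x) = 0.036 / 0.06365 ≈ 0.566

0.566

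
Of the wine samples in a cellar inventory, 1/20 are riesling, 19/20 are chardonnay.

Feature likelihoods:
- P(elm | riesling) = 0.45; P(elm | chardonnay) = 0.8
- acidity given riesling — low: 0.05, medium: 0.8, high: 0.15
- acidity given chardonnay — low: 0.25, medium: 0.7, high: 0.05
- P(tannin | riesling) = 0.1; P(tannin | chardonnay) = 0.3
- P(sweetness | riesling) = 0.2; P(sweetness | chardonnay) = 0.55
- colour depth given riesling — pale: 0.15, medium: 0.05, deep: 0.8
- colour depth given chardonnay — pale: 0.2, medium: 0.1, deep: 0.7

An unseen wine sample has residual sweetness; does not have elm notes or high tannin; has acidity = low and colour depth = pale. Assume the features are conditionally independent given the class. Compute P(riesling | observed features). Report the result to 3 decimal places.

riesling: 0.05 × (1−0.45) × 0.05 × (1−0.1) × 0.2 × 0.15 = 0.000037125
chardonnay: 0.95 × (1−0.8) × 0.25 × (1−0.3) × 0.55 × 0.2 = 0.0036575
P(riesling | x) = 0.000037125 / 0.003694625 ≈ 0.010

0.010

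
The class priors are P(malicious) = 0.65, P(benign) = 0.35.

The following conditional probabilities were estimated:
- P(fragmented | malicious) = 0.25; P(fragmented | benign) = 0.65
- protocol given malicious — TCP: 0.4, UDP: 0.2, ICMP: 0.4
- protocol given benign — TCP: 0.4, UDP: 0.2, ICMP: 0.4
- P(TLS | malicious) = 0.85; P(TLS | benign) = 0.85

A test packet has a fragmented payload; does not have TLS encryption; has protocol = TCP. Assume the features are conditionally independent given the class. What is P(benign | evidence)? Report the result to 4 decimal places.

malicious: 0.65 × 0.25 × 0.4 × (1−0.85) = 0.00975
benign: 0.35 × 0.65 × 0.4 × (1−0.85) = 0.01365
P(benign | x) = 0.01365 / 0.0234 ≈ 0.5833

0.5833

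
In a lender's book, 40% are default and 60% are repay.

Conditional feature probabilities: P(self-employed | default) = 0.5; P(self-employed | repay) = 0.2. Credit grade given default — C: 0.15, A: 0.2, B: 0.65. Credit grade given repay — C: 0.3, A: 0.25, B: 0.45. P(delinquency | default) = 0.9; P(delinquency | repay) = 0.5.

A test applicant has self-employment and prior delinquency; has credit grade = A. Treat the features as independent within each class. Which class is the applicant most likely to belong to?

default

default: 0.4 × 0.5 × 0.2 × 0.9 = 0.036
repay: 0.6 × 0.2 × 0.25 × 0.5 = 0.015
Highest score → default.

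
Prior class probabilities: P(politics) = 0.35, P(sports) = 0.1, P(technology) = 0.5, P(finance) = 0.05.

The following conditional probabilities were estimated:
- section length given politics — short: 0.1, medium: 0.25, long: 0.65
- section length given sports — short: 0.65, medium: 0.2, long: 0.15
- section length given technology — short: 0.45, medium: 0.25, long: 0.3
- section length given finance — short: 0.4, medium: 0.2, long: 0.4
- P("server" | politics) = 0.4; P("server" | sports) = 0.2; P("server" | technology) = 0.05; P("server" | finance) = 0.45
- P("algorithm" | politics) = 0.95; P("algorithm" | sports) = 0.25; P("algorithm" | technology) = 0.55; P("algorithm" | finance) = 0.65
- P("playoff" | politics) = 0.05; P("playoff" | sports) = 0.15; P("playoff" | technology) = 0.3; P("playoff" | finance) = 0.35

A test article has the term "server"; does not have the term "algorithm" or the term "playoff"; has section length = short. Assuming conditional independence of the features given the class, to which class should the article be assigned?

politics: 0.35 × 0.1 × 0.4 × (1−0.95) × (1−0.05) = 0.000665
sports: 0.1 × 0.65 × 0.2 × (1−0.25) × (1−0.15) = 0.0082875
technology: 0.5 × 0.45 × 0.05 × (1−0.55) × (1−0.3) = 0.00354375
finance: 0.05 × 0.4 × 0.45 × (1−0.65) × (1−0.35) = 0.0020475
Highest score → sports.

sports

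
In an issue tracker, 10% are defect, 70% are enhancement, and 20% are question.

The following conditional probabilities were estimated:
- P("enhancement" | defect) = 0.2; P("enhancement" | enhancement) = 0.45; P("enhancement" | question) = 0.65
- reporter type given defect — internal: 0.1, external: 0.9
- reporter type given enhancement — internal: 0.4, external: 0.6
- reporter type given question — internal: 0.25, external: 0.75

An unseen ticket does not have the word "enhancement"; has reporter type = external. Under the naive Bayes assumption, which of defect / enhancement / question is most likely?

enhancement

defect: 0.1 × (1−0.2) × 0.9 = 0.072
enhancement: 0.7 × (1−0.45) × 0.6 = 0.231
question: 0.2 × (1−0.65) × 0.75 = 0.0525
Highest score → enhancement.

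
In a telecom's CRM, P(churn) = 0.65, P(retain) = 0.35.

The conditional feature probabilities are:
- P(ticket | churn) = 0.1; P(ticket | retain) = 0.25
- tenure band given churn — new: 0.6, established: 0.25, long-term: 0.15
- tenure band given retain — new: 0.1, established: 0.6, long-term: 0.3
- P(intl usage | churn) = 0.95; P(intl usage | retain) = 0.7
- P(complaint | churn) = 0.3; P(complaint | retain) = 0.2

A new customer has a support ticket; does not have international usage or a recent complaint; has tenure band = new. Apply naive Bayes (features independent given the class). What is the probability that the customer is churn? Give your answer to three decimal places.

churn: 0.65 × 0.1 × 0.6 × (1−0.95) × (1−0.3) = 0.001365
retain: 0.35 × 0.25 × 0.1 × (1−0.7) × (1−0.2) = 0.0021
P(churn | x) = 0.001365 / 0.003465 ≈ 0.394

0.394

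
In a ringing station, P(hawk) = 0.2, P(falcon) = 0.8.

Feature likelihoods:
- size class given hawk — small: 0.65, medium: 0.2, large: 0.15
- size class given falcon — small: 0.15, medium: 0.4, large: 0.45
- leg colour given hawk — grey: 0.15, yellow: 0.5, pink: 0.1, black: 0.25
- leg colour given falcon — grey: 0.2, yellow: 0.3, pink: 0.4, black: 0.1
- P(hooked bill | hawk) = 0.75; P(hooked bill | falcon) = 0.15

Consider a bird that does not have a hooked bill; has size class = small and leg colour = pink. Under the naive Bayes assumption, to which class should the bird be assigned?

hawk: 0.2 × 0.65 × 0.1 × (1−0.75) = 0.00325
falcon: 0.8 × 0.15 × 0.4 × (1−0.15) = 0.0408
Highest score → falcon.

falcon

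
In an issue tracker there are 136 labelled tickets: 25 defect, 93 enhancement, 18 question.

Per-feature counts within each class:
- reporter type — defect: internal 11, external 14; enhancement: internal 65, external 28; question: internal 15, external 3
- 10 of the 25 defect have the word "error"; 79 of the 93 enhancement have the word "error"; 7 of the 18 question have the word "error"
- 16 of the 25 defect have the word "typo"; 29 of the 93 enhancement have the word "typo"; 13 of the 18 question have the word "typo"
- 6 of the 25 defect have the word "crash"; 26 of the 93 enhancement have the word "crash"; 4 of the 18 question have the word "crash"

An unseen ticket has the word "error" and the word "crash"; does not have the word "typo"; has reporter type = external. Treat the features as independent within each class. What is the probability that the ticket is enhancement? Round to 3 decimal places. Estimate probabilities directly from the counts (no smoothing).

defect: (25/136) × (14/25) × (10/25) × (9/25) × (6/25) ≈ 0.00355765
enhancement: (93/136) × (28/93) × (79/93) × (64/93) × (26/93) ≈ 0.0336473
question: (18/136) × (3/18) × (7/18) × (5/18) × (4/18) ≈ 0.000529533
P(enhancement | x) = 0.0336473 / 0.037734483 ≈ 0.892

0.892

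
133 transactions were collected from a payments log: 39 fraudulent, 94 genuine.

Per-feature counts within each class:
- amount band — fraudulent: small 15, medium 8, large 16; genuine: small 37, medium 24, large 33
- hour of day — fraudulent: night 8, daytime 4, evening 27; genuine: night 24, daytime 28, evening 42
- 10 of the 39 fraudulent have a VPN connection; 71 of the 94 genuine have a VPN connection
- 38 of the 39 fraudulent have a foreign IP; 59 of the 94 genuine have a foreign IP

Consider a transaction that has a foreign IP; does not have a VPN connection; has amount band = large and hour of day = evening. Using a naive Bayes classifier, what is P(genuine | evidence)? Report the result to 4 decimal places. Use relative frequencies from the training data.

0.2201

fraudulent: (39/133) × (16/39) × (27/39) × (29/39) × (38/39) ≈ 0.060342
genuine: (94/133) × (33/94) × (42/94) × (23/94) × (59/94) ≈ 0.0170258
P(genuine | x) = 0.0170258 / 0.0773678 ≈ 0.2201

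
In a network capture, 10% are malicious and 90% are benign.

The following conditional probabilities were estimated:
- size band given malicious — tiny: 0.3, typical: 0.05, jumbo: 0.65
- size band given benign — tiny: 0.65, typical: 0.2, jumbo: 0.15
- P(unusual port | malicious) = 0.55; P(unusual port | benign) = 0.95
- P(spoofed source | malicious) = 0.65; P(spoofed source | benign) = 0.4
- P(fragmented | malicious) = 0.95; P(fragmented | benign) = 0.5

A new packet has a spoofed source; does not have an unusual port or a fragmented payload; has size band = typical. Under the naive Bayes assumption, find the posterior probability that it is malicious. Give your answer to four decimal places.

malicious: 0.1 × 0.05 × (1−0.55) × 0.65 × (1−0.95) = 0.000073125
benign: 0.9 × 0.2 × (1−0.95) × 0.4 × (1−0.5) = 0.0018
P(malicious | x) = 0.000073125 / 0.001873125 ≈ 0.0390

0.0390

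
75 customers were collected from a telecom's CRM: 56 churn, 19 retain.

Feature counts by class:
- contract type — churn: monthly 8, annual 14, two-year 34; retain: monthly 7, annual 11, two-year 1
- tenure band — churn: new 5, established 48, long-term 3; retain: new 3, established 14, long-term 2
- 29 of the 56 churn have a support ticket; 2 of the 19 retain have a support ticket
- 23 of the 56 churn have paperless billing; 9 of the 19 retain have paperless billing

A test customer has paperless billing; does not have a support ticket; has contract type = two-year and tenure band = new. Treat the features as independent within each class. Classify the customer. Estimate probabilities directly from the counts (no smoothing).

churn: (56/75) × (34/56) × (5/56) × (27/56) × (23/56) ≈ 0.00801522
retain: (19/75) × (1/19) × (3/19) × (17/19) × (9/19) ≈ 0.000892258
Highest score → churn.

churn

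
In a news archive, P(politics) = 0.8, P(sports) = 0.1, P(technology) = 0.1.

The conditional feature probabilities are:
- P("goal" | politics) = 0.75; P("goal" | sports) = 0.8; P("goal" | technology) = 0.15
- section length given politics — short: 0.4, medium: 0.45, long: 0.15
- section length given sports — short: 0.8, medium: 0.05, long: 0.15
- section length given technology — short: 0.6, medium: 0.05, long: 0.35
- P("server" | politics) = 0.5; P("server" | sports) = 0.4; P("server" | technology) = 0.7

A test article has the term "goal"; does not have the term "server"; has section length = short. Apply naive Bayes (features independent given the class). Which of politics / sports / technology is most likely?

politics

politics: 0.8 × 0.75 × 0.4 × (1−0.5) = 0.12
sports: 0.1 × 0.8 × 0.8 × (1−0.4) = 0.0384
technology: 0.1 × 0.15 × 0.6 × (1−0.7) = 0.0027
Highest score → politics.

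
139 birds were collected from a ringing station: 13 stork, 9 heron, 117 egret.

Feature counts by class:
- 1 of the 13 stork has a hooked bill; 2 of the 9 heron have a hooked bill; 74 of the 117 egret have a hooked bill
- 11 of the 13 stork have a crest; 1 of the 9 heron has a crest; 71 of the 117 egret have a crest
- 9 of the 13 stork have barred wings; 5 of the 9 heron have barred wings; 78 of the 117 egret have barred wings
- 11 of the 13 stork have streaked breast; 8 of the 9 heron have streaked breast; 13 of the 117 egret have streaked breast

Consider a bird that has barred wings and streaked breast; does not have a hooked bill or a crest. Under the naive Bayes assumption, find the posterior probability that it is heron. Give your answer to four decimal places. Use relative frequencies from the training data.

0.5683

stork: (13/139) × (12/13) × (2/13) × (9/13) × (11/13) ≈ 0.00778039
heron: (9/139) × (7/9) × (8/9) × (5/9) × (8/9) ≈ 0.0221058
egret: (117/139) × (43/117) × (46/117) × (78/117) × (13/117) ≈ 0.00900932
P(heron | x) = 0.0221058 / 0.03889551 ≈ 0.5683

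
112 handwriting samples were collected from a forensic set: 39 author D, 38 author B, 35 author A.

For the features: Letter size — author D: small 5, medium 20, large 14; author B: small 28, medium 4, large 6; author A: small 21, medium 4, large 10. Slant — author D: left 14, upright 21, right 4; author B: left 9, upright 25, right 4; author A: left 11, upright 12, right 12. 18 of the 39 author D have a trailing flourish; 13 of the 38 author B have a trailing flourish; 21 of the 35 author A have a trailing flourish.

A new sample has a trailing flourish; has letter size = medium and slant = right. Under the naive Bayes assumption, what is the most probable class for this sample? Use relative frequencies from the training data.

author D

author D: (39/112) × (20/39) × (4/39) × (18/39) ≈ 0.00845309
author B: (38/112) × (4/38) × (4/38) × (13/38) ≈ 0.00128611
author A: (35/112) × (4/35) × (12/35) × (21/35) ≈ 0.00734694
Highest score → author D.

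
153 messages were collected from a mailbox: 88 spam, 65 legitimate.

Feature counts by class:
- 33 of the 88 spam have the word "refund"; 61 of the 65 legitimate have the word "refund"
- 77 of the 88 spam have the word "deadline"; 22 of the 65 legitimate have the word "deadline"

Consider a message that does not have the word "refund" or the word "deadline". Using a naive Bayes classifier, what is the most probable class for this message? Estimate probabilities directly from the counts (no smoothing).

spam: (88/153) × (55/88) × (11/88) ≈ 0.0449346
legitimate: (65/153) × (4/65) × (43/65) ≈ 0.0172951
Highest score → spam.

spam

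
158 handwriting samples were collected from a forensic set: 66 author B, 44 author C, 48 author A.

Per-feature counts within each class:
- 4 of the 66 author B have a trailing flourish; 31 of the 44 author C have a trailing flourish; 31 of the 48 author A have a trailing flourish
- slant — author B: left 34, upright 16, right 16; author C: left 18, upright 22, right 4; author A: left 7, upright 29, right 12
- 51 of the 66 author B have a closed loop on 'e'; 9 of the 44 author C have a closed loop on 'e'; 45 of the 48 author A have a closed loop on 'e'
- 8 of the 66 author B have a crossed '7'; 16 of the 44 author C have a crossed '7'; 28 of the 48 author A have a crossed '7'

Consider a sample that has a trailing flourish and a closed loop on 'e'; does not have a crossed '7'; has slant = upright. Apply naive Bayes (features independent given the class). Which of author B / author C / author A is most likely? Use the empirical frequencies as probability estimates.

author A

author B: (66/158) × (4/66) × (16/66) × (51/66) × (58/66) ≈ 0.00416763
author C: (44/158) × (31/44) × (22/44) × (9/44) × (28/44) ≈ 0.0127694
author A: (48/158) × (31/48) × (29/48) × (45/48) × (20/48) ≈ 0.0463043
Highest score → author A.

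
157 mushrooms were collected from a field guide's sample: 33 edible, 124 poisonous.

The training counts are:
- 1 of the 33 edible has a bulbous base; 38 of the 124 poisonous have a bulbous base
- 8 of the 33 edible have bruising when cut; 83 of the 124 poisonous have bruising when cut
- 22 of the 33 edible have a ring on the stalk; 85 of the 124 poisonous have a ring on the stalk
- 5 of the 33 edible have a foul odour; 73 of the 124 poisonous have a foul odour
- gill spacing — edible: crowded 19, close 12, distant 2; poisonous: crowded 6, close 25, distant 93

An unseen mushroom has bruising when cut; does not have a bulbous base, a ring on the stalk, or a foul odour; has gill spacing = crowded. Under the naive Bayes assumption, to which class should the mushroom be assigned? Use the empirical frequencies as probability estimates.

edible: (33/157) × (32/33) × (8/33) × (11/33) × (28/33) × (19/33) ≈ 0.00804616
poisonous: (124/157) × (86/124) × (83/124) × (39/124) × (51/124) × (6/124) ≈ 0.00229497
Highest score → edible.

edible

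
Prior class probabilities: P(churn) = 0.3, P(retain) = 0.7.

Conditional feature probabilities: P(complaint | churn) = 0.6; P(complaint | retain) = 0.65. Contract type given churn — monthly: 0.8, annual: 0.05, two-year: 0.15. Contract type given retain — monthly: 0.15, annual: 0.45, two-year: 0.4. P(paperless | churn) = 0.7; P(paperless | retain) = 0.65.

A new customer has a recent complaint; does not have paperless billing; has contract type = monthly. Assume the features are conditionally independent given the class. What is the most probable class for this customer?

churn: 0.3 × 0.6 × 0.8 × (1−0.7) = 0.0432
retain: 0.7 × 0.65 × 0.15 × (1−0.65) = 0.0238875
Highest score → churn.

churn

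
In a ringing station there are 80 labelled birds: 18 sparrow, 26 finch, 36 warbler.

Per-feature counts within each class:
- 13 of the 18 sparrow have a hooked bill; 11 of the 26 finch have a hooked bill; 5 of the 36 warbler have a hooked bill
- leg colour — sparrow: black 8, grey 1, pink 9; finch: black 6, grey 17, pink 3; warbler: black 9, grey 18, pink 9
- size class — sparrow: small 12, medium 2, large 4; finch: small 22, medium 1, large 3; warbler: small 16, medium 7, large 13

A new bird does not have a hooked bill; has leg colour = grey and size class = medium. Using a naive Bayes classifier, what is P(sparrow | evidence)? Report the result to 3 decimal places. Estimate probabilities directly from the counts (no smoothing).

0.009

sparrow: (18/80) × (5/18) × (1/18) × (2/18) ≈ 0.000385802
finch: (26/80) × (15/26) × (17/26) × (1/26) ≈ 0.00471524
warbler: (36/80) × (31/36) × (18/36) × (7/36) ≈ 0.0376736
P(sparrow | x) = 0.000385802 / 0.042774642 ≈ 0.009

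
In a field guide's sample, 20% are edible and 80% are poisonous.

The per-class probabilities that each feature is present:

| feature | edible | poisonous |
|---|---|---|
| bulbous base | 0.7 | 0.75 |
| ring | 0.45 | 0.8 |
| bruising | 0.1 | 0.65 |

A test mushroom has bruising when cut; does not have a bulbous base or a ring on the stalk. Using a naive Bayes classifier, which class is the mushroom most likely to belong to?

poisonous

edible: 0.2 × (1−0.7) × (1−0.45) × 0.1 = 0.0033
poisonous: 0.8 × (1−0.75) × (1−0.8) × 0.65 = 0.026
Highest score → poisonous.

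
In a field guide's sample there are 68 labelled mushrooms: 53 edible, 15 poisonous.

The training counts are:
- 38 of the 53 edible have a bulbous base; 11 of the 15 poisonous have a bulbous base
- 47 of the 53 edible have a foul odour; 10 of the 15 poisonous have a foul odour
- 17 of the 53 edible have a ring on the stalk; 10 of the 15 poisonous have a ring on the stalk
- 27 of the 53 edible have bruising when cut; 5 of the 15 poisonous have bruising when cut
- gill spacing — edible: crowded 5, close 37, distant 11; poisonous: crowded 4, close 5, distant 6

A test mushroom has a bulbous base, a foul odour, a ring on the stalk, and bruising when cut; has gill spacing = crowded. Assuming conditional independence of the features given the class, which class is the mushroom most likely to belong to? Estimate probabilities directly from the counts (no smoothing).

edible: (53/68) × (38/53) × (47/53) × (17/53) × (27/53) × (5/53) ≈ 0.00763927
poisonous: (15/68) × (11/15) × (10/15) × (10/15) × (5/15) × (4/15) ≈ 0.0063907
Highest score → edible.

edible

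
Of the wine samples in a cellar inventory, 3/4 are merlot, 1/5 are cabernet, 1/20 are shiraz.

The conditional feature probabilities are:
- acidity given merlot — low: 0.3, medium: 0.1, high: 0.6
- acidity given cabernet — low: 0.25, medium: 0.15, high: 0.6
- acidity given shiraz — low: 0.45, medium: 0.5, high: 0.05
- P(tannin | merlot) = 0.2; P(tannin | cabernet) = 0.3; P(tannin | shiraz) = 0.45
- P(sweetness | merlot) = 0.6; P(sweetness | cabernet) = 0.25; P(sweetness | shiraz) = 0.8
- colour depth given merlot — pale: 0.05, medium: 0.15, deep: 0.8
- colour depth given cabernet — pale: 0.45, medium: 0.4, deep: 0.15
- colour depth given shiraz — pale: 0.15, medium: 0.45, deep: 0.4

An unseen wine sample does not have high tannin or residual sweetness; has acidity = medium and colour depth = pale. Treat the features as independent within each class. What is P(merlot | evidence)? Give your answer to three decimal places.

merlot: 0.75 × 0.1 × (1−0.2) × (1−0.6) × 0.05 = 0.0012
cabernet: 0.2 × 0.15 × (1−0.3) × (1−0.25) × 0.45 = 0.0070875
shiraz: 0.05 × 0.5 × (1−0.45) × (1−0.8) × 0.15 = 0.0004125
P(merlot | x) = 0.0012 / 0.0087 ≈ 0.138

0.138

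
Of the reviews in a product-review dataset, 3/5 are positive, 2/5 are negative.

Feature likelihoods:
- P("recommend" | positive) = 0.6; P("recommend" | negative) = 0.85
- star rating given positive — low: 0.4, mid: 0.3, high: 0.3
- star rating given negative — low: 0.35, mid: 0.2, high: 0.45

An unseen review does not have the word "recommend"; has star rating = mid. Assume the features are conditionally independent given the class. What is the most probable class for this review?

positive

positive: 0.6 × (1−0.6) × 0.3 = 0.072
negative: 0.4 × (1−0.85) × 0.2 = 0.012
Highest score → positive.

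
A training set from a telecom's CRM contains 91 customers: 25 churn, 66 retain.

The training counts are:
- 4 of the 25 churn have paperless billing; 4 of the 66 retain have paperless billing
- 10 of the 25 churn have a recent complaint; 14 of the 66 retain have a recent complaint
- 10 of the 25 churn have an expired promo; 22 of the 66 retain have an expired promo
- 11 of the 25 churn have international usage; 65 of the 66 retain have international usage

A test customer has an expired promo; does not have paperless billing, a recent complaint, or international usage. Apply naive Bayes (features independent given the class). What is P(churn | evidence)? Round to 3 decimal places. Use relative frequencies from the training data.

0.920

churn: (25/91) × (21/25) × (15/25) × (10/25) × (14/25) ≈ 0.0310154
retain: (66/91) × (62/66) × (52/66) × (22/66) × (1/66) ≈ 0.00271109
P(churn | x) = 0.0310154 / 0.03372649 ≈ 0.920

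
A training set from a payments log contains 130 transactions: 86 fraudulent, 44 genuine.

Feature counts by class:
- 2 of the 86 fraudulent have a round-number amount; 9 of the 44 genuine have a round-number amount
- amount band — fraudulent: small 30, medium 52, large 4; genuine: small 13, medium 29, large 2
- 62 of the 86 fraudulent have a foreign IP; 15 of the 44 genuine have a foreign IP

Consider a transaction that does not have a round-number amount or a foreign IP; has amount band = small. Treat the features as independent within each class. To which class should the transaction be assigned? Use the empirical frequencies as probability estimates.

fraudulent

fraudulent: (86/130) × (84/86) × (30/86) × (24/86) ≈ 0.062903
genuine: (44/130) × (35/44) × (13/44) × (29/44) ≈ 0.0524277
Highest score → fraudulent.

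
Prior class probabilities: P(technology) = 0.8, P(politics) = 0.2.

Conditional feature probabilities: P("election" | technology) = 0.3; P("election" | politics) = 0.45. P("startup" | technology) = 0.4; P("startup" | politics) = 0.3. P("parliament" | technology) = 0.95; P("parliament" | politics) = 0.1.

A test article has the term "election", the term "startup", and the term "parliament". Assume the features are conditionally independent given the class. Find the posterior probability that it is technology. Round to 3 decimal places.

0.971

technology: 0.8 × 0.3 × 0.4 × 0.95 = 0.0912
politics: 0.2 × 0.45 × 0.3 × 0.1 = 0.0027
P(technology | x) = 0.0912 / 0.0939 ≈ 0.971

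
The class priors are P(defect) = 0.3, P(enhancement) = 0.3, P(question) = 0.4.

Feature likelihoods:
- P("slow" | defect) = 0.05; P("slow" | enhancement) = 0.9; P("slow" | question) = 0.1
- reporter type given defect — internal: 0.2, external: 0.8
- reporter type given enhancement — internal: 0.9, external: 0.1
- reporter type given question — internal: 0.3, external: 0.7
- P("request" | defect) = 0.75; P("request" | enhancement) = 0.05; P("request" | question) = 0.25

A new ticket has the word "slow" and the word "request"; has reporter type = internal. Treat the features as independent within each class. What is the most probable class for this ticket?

enhancement

defect: 0.3 × 0.05 × 0.2 × 0.75 = 0.00225
enhancement: 0.3 × 0.9 × 0.9 × 0.05 = 0.01215
question: 0.4 × 0.1 × 0.3 × 0.25 = 0.003
Highest score → enhancement.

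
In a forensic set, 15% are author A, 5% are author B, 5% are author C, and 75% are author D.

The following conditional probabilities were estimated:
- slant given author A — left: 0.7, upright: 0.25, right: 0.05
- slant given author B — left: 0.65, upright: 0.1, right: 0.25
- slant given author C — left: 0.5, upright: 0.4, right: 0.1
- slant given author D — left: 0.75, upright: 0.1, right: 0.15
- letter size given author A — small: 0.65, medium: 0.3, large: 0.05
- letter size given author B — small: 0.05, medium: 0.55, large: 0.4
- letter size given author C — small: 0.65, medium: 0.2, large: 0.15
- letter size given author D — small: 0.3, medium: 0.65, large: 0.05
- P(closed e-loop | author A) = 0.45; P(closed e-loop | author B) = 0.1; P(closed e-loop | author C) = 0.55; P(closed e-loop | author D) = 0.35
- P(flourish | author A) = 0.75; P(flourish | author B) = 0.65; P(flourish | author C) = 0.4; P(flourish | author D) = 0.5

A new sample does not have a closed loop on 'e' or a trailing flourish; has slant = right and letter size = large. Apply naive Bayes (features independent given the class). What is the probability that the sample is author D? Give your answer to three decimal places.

author A: 0.15 × 0.05 × 0.05 × (1−0.45) × (1−0.75) = 0.0000515625
author B: 0.05 × 0.25 × 0.4 × (1−0.1) × (1−0.65) = 0.001575
author C: 0.05 × 0.1 × 0.15 × (1−0.55) × (1−0.4) = 0.0002025
author D: 0.75 × 0.15 × 0.05 × (1−0.35) × (1−0.5) = 0.001828125
P(author D | x) = 0.001828125 / 0.0036571875 ≈ 0.500

0.500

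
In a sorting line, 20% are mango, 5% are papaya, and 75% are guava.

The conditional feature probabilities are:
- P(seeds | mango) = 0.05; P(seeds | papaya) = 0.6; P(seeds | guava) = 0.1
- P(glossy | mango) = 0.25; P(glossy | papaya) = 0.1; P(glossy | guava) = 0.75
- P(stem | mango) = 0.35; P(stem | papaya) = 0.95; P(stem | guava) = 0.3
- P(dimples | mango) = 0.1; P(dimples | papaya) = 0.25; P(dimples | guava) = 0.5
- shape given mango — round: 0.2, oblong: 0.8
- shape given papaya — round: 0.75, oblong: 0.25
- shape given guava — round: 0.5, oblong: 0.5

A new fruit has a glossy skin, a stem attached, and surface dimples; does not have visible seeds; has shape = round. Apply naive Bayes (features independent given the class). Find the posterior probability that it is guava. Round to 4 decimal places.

mango: 0.2 × (1−0.05) × 0.25 × 0.35 × 0.1 × 0.2 = 0.0003325
papaya: 0.05 × (1−0.6) × 0.1 × 0.95 × 0.25 × 0.75 = 0.00035625
guava: 0.75 × (1−0.1) × 0.75 × 0.3 × 0.5 × 0.5 = 0.03796875
P(guava | x) = 0.03796875 / 0.0386575 ≈ 0.9822

0.9822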